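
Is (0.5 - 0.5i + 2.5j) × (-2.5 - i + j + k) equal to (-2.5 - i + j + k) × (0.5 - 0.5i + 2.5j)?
No: pq = -4.25 + 3.25i - 5.25j + 2.5k ≠ -4.25 - 1.75i - 6.25j - 1.5k = qp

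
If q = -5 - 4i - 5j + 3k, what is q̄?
-5 + 4i + 5j - 3k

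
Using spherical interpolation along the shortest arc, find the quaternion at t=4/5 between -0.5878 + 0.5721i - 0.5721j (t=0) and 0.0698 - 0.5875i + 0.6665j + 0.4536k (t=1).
-0.1852 + 0.6091i - 0.6743j - 0.3743k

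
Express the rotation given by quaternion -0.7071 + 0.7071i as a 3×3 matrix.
[[1, 0, 0], [0, 0, 1], [0, -1, 0]]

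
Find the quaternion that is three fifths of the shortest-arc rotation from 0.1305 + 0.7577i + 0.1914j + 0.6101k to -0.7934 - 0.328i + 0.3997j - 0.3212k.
0.6049 + 0.5841i - 0.1827j + 0.5094k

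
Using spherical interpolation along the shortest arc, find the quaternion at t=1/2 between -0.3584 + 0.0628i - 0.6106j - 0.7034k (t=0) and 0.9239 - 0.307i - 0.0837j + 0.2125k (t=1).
-0.7533 + 0.2172i - 0.3095j - 0.5381k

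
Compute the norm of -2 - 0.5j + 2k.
2.872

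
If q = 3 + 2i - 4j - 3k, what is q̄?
3 - 2i + 4j + 3k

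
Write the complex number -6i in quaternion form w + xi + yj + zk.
0 - 6i + 0j + 0k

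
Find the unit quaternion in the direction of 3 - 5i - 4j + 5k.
0.3464 - 0.5774i - 0.4619j + 0.5774k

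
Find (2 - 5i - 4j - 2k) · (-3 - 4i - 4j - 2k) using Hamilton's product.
-46 + 7i + 2j + 6k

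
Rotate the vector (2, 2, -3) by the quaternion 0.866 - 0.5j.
(3.598, 2, 0.232)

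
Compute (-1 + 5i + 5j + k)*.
-1 - 5i - 5j - k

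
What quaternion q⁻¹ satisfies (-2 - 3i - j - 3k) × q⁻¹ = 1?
-0.087 + 0.1304i + 0.0435j + 0.1304k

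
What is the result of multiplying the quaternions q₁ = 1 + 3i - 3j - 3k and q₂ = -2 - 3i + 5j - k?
19 + 9i + 23j + 11k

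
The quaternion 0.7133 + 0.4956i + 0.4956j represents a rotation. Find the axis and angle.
axis = (√2/2, √2/2, 0), θ = 89°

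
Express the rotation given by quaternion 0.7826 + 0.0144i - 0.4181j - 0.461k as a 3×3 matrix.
[[0.2253, 0.7095, -0.6677], [-0.7336, 0.5745, 0.3629], [0.6411, 0.408, 0.65]]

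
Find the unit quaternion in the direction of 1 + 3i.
0.3162 + 0.9487i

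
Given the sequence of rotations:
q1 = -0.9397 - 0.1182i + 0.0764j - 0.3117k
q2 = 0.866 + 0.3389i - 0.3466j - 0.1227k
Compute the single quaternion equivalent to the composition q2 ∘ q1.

q2 · q1 = -0.7855 - 0.3034i + 0.512j - 0.1697k
-0.7855 - 0.3034i + 0.512j - 0.1697k


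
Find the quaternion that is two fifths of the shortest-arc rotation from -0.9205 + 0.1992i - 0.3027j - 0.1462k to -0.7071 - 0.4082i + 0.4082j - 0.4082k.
-0.9551 - 0.0563i - 0.0138j - 0.2904k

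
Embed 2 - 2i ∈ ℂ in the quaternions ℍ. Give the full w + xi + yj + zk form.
2 - 2i + 0j + 0k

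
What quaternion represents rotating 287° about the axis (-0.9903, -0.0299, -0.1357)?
-0.8039 - 0.5891i - 0.0178j - 0.0807k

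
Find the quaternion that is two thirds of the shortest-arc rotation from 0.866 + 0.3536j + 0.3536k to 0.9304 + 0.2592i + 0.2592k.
0.9303 + 0.1762i + 0.1216j + 0.2978k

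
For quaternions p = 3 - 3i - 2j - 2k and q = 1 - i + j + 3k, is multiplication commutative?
No: pq = 8 - 10i + 12j + 2k ≠ 8 - 2i - 10j + 12k = qp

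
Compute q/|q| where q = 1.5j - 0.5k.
0.9487j - 0.3162k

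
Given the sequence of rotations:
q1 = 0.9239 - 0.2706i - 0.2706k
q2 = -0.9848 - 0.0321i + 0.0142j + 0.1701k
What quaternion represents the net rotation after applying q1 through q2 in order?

q2 · q1 = -0.8725 + 0.233i - 0.0416j + 0.4275k
-0.8725 + 0.233i - 0.0416j + 0.4275k


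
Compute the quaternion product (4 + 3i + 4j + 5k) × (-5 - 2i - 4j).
2 - 3i - 46j - 29k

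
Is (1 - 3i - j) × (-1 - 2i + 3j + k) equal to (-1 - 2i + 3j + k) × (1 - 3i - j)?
No: pq = -4 + 7j - 10k ≠ -4 + 2i + j + 12k = qp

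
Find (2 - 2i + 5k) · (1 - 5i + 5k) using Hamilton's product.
-33 - 12i - 15j + 15k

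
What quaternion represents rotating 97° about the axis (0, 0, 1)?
0.6626 + 0.749k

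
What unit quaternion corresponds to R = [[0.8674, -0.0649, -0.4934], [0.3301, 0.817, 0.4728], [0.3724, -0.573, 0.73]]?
0.9239 - 0.283i - 0.2343j + 0.1069k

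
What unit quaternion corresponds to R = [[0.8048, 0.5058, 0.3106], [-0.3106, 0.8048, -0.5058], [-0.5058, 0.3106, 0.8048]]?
0.9239 + 0.2209i + 0.2209j - 0.2209k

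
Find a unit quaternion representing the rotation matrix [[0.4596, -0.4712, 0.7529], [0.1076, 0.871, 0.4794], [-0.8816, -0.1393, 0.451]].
0.8339 - 0.1855i + 0.49j + 0.1735k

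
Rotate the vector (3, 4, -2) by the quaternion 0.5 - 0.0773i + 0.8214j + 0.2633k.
(-4.587, 2.787, -0.443)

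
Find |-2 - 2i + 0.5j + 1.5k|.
3.24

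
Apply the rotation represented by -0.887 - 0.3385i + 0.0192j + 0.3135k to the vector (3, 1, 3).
(2.212, -2.899, 2.388)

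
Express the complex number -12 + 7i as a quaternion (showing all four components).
-12 + 7i + 0j + 0k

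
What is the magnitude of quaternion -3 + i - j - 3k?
√20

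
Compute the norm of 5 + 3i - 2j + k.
√39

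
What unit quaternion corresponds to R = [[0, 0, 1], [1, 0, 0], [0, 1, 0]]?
0.5 + 0.5i + 0.5j + 0.5k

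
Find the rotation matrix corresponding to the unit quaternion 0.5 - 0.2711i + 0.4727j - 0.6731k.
[[-0.353, 0.4168, 0.8377], [-0.9294, -0.0531, -0.3652], [-0.1077, -0.9074, 0.4061]]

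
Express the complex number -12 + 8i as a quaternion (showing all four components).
-12 + 8i + 0j + 0k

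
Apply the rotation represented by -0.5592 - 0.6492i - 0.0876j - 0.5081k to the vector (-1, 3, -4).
(-4.863, 0.788, 1.317)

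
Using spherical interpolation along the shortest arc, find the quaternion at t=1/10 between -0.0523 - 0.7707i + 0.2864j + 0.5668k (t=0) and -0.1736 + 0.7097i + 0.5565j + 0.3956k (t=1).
-0.0258 - 0.8474i + 0.1977j + 0.4921k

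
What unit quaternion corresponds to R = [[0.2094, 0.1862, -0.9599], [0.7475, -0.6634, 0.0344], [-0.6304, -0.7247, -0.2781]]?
-0.2588 + 0.7333i + 0.3183j - 0.5422k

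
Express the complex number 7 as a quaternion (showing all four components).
7 + 0i + 0j + 0k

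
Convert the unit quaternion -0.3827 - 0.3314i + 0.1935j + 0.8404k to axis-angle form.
axis = (-0.3587, 0.2094, 0.9096), θ = 5π/4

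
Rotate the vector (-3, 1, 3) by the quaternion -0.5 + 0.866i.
(-3, 2.098, -2.366)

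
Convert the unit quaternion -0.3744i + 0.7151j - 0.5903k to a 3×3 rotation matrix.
[[-0.7196, -0.5355, 0.442], [-0.5355, 0.0227, -0.8442], [0.442, -0.8442, -0.3031]]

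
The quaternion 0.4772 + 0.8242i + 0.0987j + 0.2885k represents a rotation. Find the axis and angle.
axis = (0.9379, 0.1123, 0.3283), θ = 123°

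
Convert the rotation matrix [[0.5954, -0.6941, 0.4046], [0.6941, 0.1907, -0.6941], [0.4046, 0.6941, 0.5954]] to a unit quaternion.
0.7716 + 0.4498i + 0.4498k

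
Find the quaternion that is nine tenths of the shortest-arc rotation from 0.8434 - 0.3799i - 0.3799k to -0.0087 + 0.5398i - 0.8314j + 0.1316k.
0.1221 - 0.5673i + 0.7949j - 0.1771k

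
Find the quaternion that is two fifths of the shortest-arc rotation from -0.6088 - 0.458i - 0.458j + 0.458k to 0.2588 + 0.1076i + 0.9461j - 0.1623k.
-0.503 - 0.3404i - 0.706j + 0.3643k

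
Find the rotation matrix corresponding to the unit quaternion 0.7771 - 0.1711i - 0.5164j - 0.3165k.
[[0.2663, 0.6686, -0.6943], [-0.3152, 0.7411, 0.5928], [0.9109, 0.061, 0.4081]]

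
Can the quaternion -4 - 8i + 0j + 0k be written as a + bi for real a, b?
Yes. The quaternion -4 - 8i has j- and k-coefficients y = z = 0, so it lies in the complex subalgebra spanned by 1 and i.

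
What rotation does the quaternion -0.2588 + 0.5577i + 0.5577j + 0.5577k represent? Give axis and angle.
axis = (√3/3, √3/3, √3/3), θ = 7π/6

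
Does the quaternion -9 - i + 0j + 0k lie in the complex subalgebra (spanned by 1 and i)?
Yes. The quaternion -9 - i has j- and k-coefficients y = z = 0, so it lies in the complex subalgebra spanned by 1 and i.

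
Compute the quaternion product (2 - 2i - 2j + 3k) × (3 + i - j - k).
9 + i - 7j + 11k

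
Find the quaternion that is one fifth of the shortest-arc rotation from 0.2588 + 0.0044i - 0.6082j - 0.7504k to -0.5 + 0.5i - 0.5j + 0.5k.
0.3731 - 0.1342i - 0.414j - 0.8194k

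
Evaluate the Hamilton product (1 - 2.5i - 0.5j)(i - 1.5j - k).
1.75 + 1.5i - 4j + 3.25k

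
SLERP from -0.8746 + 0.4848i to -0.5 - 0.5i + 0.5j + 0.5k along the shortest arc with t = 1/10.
-0.9124 + 0.3972i + 0.0699j + 0.0699k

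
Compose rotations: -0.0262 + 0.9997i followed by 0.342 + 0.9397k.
-0.009 + 0.3419i + 0.9394j - 0.0246k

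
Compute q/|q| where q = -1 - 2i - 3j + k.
-0.2582 - 0.5164i - 0.7746j + 0.2582k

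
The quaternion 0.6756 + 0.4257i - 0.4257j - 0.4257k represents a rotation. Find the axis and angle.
axis = (√3/3, -√3/3, -√3/3), θ = 95°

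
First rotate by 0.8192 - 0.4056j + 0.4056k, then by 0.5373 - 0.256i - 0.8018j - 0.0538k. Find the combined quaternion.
0.1368 - 0.5567i - 0.7709j + 0.2777k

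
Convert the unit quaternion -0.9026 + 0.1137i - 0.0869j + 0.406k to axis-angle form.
axis = (0.2641, -0.2019, 0.9431), θ = 309°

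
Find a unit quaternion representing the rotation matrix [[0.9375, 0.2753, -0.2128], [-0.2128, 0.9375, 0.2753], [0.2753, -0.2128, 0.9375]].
0.9763 - 0.125i - 0.125j - 0.125k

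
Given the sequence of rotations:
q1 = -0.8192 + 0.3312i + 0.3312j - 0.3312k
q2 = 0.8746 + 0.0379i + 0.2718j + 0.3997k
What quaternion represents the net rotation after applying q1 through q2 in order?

q2 · q1 = -0.6867 + 0.0362i + 0.2119j - 0.6946k
-0.6867 + 0.0362i + 0.2119j - 0.6946k


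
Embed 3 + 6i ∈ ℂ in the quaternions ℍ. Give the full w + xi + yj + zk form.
3 + 6i + 0j + 0k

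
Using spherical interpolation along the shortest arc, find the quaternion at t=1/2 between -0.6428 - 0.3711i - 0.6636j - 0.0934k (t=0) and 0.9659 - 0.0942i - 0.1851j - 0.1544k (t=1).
-0.9451 - 0.1627i - 0.2811j + 0.0358k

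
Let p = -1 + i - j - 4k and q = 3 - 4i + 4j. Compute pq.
5 + 23i + 9j - 12k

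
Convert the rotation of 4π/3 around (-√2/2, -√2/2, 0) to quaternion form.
-0.5 - 0.6124i - 0.6124j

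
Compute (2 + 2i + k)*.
2 - 2i - k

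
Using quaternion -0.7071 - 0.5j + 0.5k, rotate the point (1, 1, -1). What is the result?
(0, 0.293, -1.707)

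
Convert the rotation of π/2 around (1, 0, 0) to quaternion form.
0.7071 + 0.7071i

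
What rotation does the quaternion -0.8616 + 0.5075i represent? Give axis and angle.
axis = (1, 0, 0), θ = 299°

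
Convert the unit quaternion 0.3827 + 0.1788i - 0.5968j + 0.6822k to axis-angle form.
axis = (0.1935, -0.646, 0.7384), θ = 3π/4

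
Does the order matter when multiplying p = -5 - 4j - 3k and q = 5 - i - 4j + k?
Yes: pq = -38 - 11i + 3j - 24k ≠ -38 + 21i - 3j - 16k = qp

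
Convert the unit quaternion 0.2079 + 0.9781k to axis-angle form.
axis = (0, 0, 1), θ = 156°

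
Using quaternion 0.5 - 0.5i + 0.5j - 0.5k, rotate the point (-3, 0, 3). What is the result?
(3, 3, 0)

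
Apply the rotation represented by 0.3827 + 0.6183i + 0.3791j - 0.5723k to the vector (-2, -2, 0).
(-1.929, 0.778, 1.917)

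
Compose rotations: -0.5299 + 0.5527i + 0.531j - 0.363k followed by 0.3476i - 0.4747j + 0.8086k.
0.3535 - 0.4412i + 0.8246j + 0.0185k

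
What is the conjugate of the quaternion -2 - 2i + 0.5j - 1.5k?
-2 + 2i - 0.5j + 1.5k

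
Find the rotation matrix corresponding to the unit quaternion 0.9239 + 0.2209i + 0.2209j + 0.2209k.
[[0.8048, -0.3106, 0.5058], [0.5058, 0.8048, -0.3106], [-0.3106, 0.5058, 0.8048]]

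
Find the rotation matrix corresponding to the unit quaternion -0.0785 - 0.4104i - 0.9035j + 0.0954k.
[[-0.6508, 0.7566, 0.0635], [0.7266, 0.6449, -0.2368], [-0.2202, -0.108, -0.9695]]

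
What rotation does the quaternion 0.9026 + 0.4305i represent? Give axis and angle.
axis = (1, 0, 0), θ = 51°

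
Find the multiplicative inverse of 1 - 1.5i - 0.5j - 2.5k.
0.1026 + 0.1538i + 0.0513j + 0.2564k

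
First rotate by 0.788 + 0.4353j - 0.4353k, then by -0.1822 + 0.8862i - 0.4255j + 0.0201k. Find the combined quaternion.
0.0504 + 0.8748i - 0.0288j + 0.4809k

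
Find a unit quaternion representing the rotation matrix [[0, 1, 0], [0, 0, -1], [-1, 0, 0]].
-0.5 - 0.5i - 0.5j + 0.5k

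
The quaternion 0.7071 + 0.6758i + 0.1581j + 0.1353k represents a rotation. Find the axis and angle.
axis = (0.9557, 0.2236, 0.1913), θ = π/2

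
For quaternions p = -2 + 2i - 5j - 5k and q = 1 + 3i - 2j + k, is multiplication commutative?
No: pq = -13 - 19i - 18j + 4k ≠ -13 + 11i + 16j - 18k = qp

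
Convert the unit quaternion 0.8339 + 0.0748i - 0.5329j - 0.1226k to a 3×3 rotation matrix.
[[0.402, 0.1248, -0.9071], [-0.2842, 0.9587, 0.0059], [0.8704, 0.2554, 0.4208]]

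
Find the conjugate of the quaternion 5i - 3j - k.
-5i + 3j + k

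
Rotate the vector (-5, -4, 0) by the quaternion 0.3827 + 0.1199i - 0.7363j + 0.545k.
(5.766, -2.712, -0.628)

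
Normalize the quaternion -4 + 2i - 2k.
-0.8165 + 0.4082i - 0.4082k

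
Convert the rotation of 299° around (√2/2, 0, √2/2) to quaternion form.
-0.8616 + 0.3589i + 0.3589k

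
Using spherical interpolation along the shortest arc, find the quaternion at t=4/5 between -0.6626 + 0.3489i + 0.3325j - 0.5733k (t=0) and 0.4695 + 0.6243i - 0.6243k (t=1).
0.2434 + 0.6523i + 0.0888j - 0.7123k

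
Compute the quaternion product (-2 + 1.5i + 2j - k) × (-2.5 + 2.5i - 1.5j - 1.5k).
2.75 - 13.25i - 2.25j - 1.75k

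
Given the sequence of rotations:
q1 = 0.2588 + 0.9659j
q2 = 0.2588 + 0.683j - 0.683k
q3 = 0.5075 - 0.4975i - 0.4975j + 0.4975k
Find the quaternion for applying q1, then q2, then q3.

q2 · q1 = -0.5927 + 0.6597i + 0.4267j - 0.1768k
q3 · q2 · q1 = 0.3276 + 0.5053i + 0.7517j - 0.2687k
0.3276 + 0.5053i + 0.7517j - 0.2687k


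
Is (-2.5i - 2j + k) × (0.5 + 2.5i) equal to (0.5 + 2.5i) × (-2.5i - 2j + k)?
No: pq = 6.25 - 1.25i + 1.5j + 5.5k ≠ 6.25 - 1.25i - 3.5j - 4.5k = qp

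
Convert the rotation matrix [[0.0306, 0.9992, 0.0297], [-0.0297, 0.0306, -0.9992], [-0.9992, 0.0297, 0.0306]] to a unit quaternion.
0.5224 + 0.4923i + 0.4923j - 0.4923k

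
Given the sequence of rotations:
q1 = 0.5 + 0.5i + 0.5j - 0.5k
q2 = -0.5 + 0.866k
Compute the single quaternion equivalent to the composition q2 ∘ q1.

q2 · q1 = 0.183 - 0.683i + 0.183j + 0.683k
0.183 - 0.683i + 0.183j + 0.683k


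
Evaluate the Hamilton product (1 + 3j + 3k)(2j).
-6 - 6i + 2j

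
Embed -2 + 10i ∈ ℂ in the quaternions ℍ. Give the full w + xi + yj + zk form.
-2 + 10i + 0j + 0k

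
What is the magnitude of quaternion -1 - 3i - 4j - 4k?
√42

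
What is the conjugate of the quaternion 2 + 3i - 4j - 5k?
2 - 3i + 4j + 5k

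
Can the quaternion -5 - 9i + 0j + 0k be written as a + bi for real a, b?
Yes. The quaternion -5 - 9i has j- and k-coefficients y = z = 0, so it lies in the complex subalgebra spanned by 1 and i.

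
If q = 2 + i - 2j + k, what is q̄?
2 - i + 2j - k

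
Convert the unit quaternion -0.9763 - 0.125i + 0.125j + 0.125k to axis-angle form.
axis = (-√3/3, √3/3, √3/3), θ = 335°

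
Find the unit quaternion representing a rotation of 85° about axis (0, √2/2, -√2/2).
0.7373 + 0.4777j - 0.4777k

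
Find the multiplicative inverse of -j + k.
0.5j - 0.5k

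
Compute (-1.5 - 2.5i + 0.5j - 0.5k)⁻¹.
-0.1667 + 0.2778i - 0.0556j + 0.0556k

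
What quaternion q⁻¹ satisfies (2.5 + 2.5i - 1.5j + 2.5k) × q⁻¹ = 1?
0.119 - 0.119i + 0.0714j - 0.119k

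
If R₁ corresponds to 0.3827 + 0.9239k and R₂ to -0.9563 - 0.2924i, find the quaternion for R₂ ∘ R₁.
-0.366 - 0.1119i + 0.2701j - 0.8835k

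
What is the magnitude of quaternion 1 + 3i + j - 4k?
√27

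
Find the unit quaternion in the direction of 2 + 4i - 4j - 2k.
0.3162 + 0.6325i - 0.6325j - 0.3162k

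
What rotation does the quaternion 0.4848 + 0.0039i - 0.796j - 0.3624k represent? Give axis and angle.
axis = (0.0045, -0.9101, -0.4144), θ = 122°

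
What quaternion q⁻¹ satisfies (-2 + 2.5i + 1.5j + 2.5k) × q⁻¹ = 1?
-0.1067 - 0.1333i - 0.08j - 0.1333k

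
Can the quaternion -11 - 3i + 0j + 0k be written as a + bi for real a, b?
Yes. The quaternion -11 - 3i has j- and k-coefficients y = z = 0, so it lies in the complex subalgebra spanned by 1 and i.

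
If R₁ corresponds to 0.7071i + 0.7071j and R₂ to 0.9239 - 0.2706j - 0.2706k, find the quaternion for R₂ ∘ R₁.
0.1913 + 0.8446i + 0.4619j + 0.1913k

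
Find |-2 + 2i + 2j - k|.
√13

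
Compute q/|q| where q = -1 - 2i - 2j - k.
-0.3162 - 0.6325i - 0.6325j - 0.3162k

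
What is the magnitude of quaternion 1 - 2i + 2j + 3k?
√18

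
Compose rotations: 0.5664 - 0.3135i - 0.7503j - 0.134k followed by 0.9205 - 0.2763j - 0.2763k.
0.277 - 0.4589i - 0.7605j - 0.3665k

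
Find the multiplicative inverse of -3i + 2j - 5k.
0.0789i - 0.0526j + 0.1316k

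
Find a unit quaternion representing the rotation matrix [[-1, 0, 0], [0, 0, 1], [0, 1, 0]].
0.7071j + 0.7071k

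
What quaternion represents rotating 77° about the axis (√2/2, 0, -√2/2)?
0.7826 + 0.4402i - 0.4402k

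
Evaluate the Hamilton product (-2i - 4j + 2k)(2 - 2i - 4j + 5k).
-30 - 16i - 2j + 4k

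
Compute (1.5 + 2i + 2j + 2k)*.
1.5 - 2i - 2j - 2k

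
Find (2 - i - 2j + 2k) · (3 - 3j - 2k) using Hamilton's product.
4 + 7i - 14j + 5k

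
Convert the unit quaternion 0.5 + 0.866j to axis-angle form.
axis = (0, 1, 0), θ = 2π/3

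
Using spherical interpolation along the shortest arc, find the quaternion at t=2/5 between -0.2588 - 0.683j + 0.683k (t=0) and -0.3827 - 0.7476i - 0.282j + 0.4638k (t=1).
-0.3434 - 0.3377i - 0.5773j + 0.6594k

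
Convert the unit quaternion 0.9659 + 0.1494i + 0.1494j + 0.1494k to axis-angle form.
axis = (√3/3, √3/3, √3/3), θ = π/6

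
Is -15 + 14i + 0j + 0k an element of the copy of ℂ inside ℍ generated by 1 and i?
Yes. The quaternion -15 + 14i has j- and k-coefficients y = z = 0, so it lies in the complex subalgebra spanned by 1 and i.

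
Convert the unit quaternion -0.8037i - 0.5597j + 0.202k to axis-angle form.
axis = (-0.8037, -0.5597, 0.202), θ = π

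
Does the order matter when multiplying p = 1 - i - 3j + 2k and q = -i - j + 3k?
Yes: pq = -10 - 8i + k ≠ -10 + 6i - 2j + 5k = qp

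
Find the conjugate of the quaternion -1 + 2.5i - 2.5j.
-1 - 2.5i + 2.5j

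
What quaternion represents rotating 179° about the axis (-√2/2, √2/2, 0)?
0.0087 - 0.7071i + 0.7071j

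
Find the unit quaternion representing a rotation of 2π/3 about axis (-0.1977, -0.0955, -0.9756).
0.5 - 0.1712i - 0.0827j - 0.8449k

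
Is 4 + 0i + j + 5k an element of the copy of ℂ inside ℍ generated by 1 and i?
No. The quaternion 4 + j + 5k has j-coefficient y = 1 and k-coefficient z = 5, not both zero, so it does not lie in the complex subalgebra spanned by 1 and i.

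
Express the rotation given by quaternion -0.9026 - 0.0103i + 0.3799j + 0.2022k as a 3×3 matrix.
[[0.6296, 0.3572, -0.69], [-0.3728, 0.918, 0.135], [0.6816, 0.1722, 0.7111]]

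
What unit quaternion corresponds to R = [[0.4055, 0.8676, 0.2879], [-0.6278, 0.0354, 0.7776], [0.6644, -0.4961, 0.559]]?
0.7071 - 0.4503i - 0.1331j - 0.5287k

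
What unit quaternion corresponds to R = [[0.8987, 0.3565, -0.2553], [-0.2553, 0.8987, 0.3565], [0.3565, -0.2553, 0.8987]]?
0.9613 - 0.1591i - 0.1591j - 0.1591k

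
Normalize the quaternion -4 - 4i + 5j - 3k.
-0.4924 - 0.4924i + 0.6155j - 0.3693k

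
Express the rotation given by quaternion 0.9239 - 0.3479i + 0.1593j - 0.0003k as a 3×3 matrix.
[[0.9492, -0.1103, 0.2946], [-0.1114, 0.7579, 0.6428], [-0.2941, -0.6429, 0.7072]]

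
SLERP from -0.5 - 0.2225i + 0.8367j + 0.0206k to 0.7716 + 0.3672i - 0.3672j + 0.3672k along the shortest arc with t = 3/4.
-0.7351 - 0.3457i + 0.5115j - 0.28k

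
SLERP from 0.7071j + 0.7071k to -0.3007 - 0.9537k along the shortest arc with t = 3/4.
0.2376 + 0.1974j + 0.9511k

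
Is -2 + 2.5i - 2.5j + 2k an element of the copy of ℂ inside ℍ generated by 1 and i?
No. The quaternion -2 + 2.5i - 2.5j + 2k has j-coefficient y = -2.5 and k-coefficient z = 2, not both zero, so it does not lie in the complex subalgebra spanned by 1 and i.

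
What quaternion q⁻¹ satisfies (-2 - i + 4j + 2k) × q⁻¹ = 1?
-0.08 + 0.04i - 0.16j - 0.08k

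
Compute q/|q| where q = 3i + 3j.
0.7071i + 0.7071j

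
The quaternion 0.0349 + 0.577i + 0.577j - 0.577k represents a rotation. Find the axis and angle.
axis = (√3/3, √3/3, -√3/3), θ = 176°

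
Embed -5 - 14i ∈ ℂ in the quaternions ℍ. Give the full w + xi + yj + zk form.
-5 - 14i + 0j + 0k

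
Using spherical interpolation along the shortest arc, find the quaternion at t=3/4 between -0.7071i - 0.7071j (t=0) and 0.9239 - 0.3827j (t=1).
0.793 - 0.234i - 0.5625j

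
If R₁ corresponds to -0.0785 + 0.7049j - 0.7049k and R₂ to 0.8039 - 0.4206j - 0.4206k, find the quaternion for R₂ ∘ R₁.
-0.0631 + 0.593i + 0.5997j - 0.5337k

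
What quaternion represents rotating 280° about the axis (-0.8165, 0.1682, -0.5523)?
-0.766 - 0.5248i + 0.1081j - 0.355k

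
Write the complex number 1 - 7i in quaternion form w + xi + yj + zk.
1 - 7i + 0j + 0k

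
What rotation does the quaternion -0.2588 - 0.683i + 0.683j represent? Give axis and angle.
axis = (-√2/2, √2/2, 0), θ = 7π/6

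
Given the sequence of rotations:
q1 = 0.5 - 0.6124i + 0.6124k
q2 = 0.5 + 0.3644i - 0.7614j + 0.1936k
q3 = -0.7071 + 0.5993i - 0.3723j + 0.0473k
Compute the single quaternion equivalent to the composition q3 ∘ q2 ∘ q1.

q2 · q1 = 0.3546 - 0.5903i - 0.7224j - 0.0633k
q3 · q2 · q1 = -0.1629 + 0.6876i + 0.3888j - 0.5912k
-0.1629 + 0.6876i + 0.3888j - 0.5912k


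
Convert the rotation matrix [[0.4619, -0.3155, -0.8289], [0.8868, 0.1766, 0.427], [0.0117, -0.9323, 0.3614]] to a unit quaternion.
0.7071 - 0.4806i - 0.2972j + 0.4251k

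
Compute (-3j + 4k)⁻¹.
0.12j - 0.16k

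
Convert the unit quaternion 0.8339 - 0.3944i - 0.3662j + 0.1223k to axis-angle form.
axis = (-0.7146, -0.6635, 0.2216), θ = 67°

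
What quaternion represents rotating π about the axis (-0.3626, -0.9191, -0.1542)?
-0.3626i - 0.9191j - 0.1542k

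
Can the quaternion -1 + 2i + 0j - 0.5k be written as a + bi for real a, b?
No. The quaternion -1 + 2i - 0.5k has j-coefficient y = 0 and k-coefficient z = -0.5, not both zero, so it does not lie in the complex subalgebra spanned by 1 and i.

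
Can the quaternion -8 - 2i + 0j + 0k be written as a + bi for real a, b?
Yes. The quaternion -8 - 2i has j- and k-coefficients y = z = 0, so it lies in the complex subalgebra spanned by 1 and i.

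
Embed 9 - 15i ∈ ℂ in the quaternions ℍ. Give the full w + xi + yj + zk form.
9 - 15i + 0j + 0k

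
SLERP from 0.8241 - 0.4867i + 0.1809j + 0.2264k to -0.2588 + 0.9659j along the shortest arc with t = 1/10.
0.8491 - 0.4781i + 0.0302j + 0.2224k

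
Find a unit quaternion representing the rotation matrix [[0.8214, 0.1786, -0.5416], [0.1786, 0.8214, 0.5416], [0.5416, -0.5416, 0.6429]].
0.9063 - 0.2988i - 0.2988j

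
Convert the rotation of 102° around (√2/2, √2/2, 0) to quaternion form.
0.6293 + 0.5495i + 0.5495j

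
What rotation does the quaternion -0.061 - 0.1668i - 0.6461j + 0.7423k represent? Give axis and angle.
axis = (-0.1671, -0.6473, 0.7437), θ = 187°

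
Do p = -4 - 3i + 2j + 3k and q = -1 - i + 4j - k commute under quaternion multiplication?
No: pq = -4 - 7i - 24j - 9k ≠ -4 + 21i - 12j + 11k = qp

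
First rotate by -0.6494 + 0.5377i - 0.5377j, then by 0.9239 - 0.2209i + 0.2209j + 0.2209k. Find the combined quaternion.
-0.3624 + 0.759i - 0.5215j - 0.1435k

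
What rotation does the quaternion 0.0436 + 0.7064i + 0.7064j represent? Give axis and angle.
axis = (√2/2, √2/2, 0), θ = 175°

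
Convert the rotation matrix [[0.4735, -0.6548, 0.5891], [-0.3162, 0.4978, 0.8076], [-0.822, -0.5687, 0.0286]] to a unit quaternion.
0.7071 - 0.4866i + 0.4989j + 0.1197k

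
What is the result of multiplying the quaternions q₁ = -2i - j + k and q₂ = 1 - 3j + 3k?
-6 - 2i + 5j + 7k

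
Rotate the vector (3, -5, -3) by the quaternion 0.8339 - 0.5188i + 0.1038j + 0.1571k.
(4.606, -4.292, 1.834)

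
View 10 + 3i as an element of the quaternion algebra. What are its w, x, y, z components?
10 + 3i + 0j + 0k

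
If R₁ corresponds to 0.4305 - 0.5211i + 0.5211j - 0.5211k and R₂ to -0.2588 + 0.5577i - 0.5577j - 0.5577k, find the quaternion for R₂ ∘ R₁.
0.1792 + 0.9562i + 0.2063j - 0.1052k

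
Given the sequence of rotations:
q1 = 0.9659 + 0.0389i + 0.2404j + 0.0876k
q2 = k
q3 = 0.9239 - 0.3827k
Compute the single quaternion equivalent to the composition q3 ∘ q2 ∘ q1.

q2 · q1 = -0.0876 - 0.2404i + 0.0389j + 0.9659k
q3 · q2 · q1 = 0.2887 - 0.2072i + 0.1279j + 0.9259k
0.2887 - 0.2072i + 0.1279j + 0.9259k


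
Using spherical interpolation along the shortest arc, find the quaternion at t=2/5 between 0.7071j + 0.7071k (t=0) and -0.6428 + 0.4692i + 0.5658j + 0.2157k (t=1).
-0.2962 + 0.2162i + 0.7335j + 0.5722k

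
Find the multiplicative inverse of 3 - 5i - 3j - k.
0.0682 + 0.1136i + 0.0682j + 0.0227k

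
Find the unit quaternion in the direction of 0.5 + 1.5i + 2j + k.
0.1826 + 0.5477i + 0.7303j + 0.3651k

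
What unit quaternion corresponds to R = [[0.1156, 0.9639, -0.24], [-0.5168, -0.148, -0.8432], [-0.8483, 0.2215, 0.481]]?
0.6018 + 0.4423i + 0.2527j - 0.6151k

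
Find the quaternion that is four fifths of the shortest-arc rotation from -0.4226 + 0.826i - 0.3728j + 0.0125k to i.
-0.0896 + 0.9928i - 0.079j + 0.0026k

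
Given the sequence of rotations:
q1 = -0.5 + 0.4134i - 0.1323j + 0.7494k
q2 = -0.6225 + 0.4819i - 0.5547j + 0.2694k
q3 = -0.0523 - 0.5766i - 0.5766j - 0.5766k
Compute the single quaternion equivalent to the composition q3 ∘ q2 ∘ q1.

q2 · q1 = -0.1632 - 0.8783i + 0.1099j - 0.4356k
q3 · q2 · q1 = -0.6857 + 0.4546i + 0.3436j - 0.4529k
-0.6857 + 0.4546i + 0.3436j - 0.4529k


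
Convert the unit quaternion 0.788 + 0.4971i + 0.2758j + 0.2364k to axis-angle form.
axis = (0.8074, 0.448, 0.384), θ = 76°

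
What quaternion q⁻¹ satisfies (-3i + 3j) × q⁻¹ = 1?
0.1667i - 0.1667j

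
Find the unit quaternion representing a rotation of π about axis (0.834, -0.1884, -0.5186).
0.834i - 0.1884j - 0.5186k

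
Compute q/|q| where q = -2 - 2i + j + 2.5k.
-0.5121 - 0.5121i + 0.2561j + 0.6402k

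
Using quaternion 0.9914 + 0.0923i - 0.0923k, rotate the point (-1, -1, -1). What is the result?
(-1.149, -0.6, -1.149)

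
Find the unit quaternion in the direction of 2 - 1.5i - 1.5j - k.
0.6489 - 0.4867i - 0.4867j - 0.3244k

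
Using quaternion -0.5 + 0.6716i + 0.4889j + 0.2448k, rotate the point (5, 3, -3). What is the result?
(5.195, -0.739, 3.932)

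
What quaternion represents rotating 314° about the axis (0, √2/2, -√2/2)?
-0.9205 + 0.2763j - 0.2763k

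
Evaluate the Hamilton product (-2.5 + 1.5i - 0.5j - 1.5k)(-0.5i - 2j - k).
-1.75 - 1.25i + 7.25j - 0.75k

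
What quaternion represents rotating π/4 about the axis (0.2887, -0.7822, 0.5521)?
0.9239 + 0.1105i - 0.2993j + 0.2113k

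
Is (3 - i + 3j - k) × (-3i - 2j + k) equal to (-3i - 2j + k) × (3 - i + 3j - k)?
No: pq = 4 - 8i - 2j + 14k ≠ 4 - 10i - 10j - 8k = qp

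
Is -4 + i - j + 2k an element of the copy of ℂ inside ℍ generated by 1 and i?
No. The quaternion -4 + i - j + 2k has j-coefficient y = -1 and k-coefficient z = 2, not both zero, so it does not lie in the complex subalgebra spanned by 1 and i.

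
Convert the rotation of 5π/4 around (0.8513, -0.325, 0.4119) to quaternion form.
-0.3827 + 0.7865i - 0.3003j + 0.3805k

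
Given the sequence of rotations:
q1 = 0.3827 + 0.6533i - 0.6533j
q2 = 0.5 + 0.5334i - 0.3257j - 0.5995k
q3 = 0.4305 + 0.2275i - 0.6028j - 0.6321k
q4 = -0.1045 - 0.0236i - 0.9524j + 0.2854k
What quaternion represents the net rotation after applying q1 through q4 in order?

q2 · q1 = -0.3699 + 0.1391i - 0.8429j - 0.3651k
q3 · q2 · q1 = -0.9298 - 0.337i - 0.1448j - 0.0313k
q4 · q3 · q2 · q1 = -0.0398 + 0.1283i + 0.8038j - 0.5796k
-0.0398 + 0.1283i + 0.8038j - 0.5796k


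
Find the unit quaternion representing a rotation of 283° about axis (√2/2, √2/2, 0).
-0.7826 + 0.4402i + 0.4402j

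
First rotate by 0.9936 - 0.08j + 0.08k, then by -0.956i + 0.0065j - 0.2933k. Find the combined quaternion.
0.024 - 0.9728i + 0.0829j - 0.2149k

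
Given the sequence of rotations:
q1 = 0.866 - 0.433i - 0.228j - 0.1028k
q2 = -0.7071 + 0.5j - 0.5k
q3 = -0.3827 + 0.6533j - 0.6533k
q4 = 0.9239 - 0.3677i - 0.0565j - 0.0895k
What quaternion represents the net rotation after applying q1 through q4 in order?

q2 · q1 = -0.5497 + 0.1408i + 0.8107j - 0.1438k
q3 · q2 · q1 = -0.4132 + 0.3818i - 0.7614j + 0.3222k
q4 · q3 · q2 · q1 = -0.2555 + 0.4183i - 0.5958j + 0.6362k
-0.2555 + 0.4183i - 0.5958j + 0.6362k


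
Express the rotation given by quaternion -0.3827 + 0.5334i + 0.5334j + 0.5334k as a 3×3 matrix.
[[-0.1381, 0.9773, 0.1608], [0.1608, -0.1381, 0.9773], [0.9773, 0.1608, -0.1381]]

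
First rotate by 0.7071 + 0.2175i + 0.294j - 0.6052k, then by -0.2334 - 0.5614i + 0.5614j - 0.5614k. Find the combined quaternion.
-0.5477 - 0.6224i - 0.1335j - 0.5429k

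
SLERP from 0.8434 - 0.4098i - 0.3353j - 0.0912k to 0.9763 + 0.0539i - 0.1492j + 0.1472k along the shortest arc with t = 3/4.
0.9728 - 0.0666i - 0.2031j + 0.0891k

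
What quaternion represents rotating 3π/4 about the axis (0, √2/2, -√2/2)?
0.3827 + 0.6533j - 0.6533k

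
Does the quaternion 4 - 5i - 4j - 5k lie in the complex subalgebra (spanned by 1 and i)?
No. The quaternion 4 - 5i - 4j - 5k has j-coefficient y = -4 and k-coefficient z = -5, not both zero, so it does not lie in the complex subalgebra spanned by 1 and i.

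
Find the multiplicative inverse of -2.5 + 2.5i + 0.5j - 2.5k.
-0.1316 - 0.1316i - 0.0263j + 0.1316k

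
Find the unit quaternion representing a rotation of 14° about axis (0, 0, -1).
0.9925 - 0.1219k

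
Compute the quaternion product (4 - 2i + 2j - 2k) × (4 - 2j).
20 - 12i - 4k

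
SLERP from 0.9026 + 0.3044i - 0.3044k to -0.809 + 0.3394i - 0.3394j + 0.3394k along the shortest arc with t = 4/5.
0.8683 - 0.2144i + 0.2812j - 0.348k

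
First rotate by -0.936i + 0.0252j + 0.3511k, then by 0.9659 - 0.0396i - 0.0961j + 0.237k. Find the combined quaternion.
-0.1179 - 0.9438i - 0.1836j + 0.2482k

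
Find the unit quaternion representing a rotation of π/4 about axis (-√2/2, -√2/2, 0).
0.9239 - 0.2706i - 0.2706j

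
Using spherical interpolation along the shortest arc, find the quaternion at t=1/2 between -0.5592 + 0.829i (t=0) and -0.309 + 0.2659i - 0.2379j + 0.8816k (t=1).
-0.5201 + 0.6559i - 0.1425j + 0.5281k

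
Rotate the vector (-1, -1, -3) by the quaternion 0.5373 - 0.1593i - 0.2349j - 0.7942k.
(-0.558, -0.542, -3.224)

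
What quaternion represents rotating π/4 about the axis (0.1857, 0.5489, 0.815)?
0.9239 + 0.0711i + 0.2101j + 0.3119k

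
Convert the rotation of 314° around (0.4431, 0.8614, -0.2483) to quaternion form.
-0.9205 + 0.1731i + 0.3366j - 0.097k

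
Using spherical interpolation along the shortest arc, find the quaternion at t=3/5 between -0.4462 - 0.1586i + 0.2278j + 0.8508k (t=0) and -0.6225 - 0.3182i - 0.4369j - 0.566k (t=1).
0.2251 + 0.1511i + 0.4387j + 0.8568k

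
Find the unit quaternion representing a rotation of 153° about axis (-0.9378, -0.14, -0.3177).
0.2334 - 0.9119i - 0.1361j - 0.3089k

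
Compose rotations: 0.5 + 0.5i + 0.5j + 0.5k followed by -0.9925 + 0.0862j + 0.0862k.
-0.5825 - 0.4963i - 0.4101j - 0.4963k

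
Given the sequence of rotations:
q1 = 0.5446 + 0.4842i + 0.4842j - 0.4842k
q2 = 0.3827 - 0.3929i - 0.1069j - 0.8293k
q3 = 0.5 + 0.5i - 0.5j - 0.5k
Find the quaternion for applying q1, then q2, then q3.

q2 · q1 = 0.0489 + 0.4246i - 0.4647j - 0.7754k
q3 · q2 · q1 = -0.8079 + 0.3921i - 0.0814j - 0.4322k
-0.8079 + 0.3921i - 0.0814j - 0.4322k


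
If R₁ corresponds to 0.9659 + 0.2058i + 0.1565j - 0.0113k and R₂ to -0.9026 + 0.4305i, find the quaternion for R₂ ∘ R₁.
-0.9604 + 0.2301i - 0.1364j + 0.0776k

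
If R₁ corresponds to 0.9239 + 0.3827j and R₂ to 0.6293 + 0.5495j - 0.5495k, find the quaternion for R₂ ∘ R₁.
0.3711 + 0.2103i + 0.7485j - 0.5077k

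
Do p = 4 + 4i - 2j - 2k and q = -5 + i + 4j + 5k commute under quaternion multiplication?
No: pq = -6 - 18i + 4j + 48k ≠ -6 - 14i + 48j + 12k = qp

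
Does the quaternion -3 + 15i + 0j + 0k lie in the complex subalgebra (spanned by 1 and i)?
Yes. The quaternion -3 + 15i has j- and k-coefficients y = z = 0, so it lies in the complex subalgebra spanned by 1 and i.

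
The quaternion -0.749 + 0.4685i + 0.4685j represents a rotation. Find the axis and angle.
axis = (√2/2, √2/2, 0), θ = 277°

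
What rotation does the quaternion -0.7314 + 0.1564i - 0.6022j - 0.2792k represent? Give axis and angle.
axis = (0.2293, -0.8831, -0.4094), θ = 274°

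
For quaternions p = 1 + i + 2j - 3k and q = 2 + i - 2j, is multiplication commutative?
No: pq = 5 - 3i - j - 10k ≠ 5 + 9i + 5j - 2k = qp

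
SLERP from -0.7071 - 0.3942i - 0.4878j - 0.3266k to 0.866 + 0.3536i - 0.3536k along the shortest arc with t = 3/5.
-0.8826 - 0.4076i - 0.2183j + 0.085k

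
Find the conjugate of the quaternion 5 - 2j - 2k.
5 + 2j + 2k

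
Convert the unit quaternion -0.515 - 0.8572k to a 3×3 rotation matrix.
[[-0.4696, -0.8829, 0], [0.8829, -0.4696, 0], [0, 0, 1]]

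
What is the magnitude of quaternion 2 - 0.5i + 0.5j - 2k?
2.915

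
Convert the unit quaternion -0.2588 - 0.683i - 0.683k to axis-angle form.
axis = (-√2/2, 0, -√2/2), θ = 7π/6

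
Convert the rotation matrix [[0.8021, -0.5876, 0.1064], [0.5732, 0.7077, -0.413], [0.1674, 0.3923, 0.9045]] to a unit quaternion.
0.9239 + 0.2179i - 0.0165j + 0.3141k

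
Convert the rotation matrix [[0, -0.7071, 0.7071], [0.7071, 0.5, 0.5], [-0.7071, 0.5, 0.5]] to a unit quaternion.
0.7071 + 0.5j + 0.5k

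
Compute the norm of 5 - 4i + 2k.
√45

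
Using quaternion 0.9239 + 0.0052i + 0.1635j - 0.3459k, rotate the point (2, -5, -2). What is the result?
(-2.387, -4.833, -1.987)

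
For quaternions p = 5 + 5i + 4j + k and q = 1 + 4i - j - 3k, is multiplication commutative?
No: pq = -8 + 14i + 18j - 35k ≠ -8 + 36i - 20j + 7k = qp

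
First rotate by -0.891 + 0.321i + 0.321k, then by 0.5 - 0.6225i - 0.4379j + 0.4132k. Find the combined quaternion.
-0.3783 + 0.5746i + 0.7226j - 0.0671k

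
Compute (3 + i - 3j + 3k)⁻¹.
0.1071 - 0.0357i + 0.1071j - 0.1071k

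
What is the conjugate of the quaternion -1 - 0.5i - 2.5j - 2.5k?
-1 + 0.5i + 2.5j + 2.5k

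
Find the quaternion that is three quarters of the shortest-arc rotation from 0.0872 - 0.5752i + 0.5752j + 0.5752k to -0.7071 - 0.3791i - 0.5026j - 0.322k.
0.6285 + 0.1357i + 0.6128j + 0.4595k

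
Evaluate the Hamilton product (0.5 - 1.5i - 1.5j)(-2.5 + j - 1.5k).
0.25 + 6i + 2j - 2.25k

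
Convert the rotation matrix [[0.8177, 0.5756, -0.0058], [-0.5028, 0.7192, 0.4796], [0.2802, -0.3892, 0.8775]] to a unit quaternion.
0.9239 - 0.2351i - 0.0774j - 0.2918k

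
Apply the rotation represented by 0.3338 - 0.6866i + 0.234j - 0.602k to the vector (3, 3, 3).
(3.687, -3.643, -0.366)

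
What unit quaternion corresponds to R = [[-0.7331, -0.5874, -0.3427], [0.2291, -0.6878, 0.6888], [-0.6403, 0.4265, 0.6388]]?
0.2334 - 0.281i + 0.3188j + 0.8746k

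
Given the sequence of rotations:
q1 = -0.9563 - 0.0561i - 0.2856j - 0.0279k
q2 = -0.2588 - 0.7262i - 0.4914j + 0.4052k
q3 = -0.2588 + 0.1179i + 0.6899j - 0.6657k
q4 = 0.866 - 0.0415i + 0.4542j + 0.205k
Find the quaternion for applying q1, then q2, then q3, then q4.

q2 · q1 = 0.0777 + 0.8384i + 0.5008j - 0.2004k
q3 · q2 · q1 = -0.5979 - 0.0127i - 0.6105j - 0.5192k
q4 · q3 · q2 · q1 = -0.1346 - 0.0969i - 0.8244j - 0.5411k
-0.1346 - 0.0969i - 0.8244j - 0.5411k


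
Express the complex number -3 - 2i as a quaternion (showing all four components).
-3 - 2i + 0j + 0k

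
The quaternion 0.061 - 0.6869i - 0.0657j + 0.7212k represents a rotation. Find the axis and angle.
axis = (-0.6882, -0.0658, 0.7225), θ = 173°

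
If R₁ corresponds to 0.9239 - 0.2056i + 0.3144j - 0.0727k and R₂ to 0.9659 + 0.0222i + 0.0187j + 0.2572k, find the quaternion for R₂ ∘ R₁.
0.9098 - 0.2603i + 0.2697j + 0.1782k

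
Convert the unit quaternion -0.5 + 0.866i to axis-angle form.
axis = (1, 0, 0), θ = 4π/3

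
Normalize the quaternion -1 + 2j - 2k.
-0.3333 + 0.6667j - 0.6667k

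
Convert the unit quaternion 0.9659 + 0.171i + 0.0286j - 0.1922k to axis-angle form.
axis = (0.6606, 0.1105, -0.7425), θ = π/6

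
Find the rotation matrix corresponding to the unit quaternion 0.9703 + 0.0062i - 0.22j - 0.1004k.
[[0.883, 0.1921, -0.4282], [-0.1976, 0.9798, 0.0321], [0.4257, 0.0562, 0.9031]]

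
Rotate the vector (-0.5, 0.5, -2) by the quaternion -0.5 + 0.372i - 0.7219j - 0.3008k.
(-1.304, -1.223, 1.142)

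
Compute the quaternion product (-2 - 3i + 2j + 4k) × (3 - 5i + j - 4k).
-7 - 11i - 28j + 27k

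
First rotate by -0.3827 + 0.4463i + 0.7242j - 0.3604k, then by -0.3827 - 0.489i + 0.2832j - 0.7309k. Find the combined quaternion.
-0.1038 + 0.4436i - 0.888j - 0.0629k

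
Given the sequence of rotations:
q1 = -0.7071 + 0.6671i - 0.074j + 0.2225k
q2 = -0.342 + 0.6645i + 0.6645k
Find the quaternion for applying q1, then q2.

q2 · q1 = -0.3493 - 0.6488i + 0.3207j - 0.5951k
-0.3493 - 0.6488i + 0.3207j - 0.5951k


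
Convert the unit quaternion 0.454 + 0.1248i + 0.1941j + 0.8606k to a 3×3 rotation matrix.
[[-0.5566, -0.733, 0.391], [0.8299, -0.5124, 0.2208], [0.0386, 0.4474, 0.8935]]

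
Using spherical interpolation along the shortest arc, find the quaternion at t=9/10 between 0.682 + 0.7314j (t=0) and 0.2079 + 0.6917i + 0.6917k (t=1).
0.2996 + 0.6705i + 0.1052j + 0.6705k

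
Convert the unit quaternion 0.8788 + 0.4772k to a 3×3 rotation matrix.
[[0.5446, -0.8387, 0], [0.8387, 0.5446, 0], [0, 0, 1]]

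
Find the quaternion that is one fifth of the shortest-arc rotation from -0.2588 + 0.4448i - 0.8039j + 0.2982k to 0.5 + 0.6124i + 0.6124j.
-0.3563 + 0.2348i - 0.8654j + 0.2627k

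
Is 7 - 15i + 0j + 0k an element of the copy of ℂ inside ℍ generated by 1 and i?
Yes. The quaternion 7 - 15i has j- and k-coefficients y = z = 0, so it lies in the complex subalgebra spanned by 1 and i.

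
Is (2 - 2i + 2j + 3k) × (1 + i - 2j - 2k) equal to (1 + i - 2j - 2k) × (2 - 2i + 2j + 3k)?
No: pq = 14 + 2i - 3j + k ≠ 14 - 2i - j - 3k = qp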